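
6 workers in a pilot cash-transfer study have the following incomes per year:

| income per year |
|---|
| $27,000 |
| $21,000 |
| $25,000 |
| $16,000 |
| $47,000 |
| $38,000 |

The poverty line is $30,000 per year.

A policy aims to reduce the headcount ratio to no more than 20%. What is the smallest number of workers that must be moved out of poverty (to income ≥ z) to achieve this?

3

4 of the 6 workers are poor, so H = 4/6 = 0.667.
A headcount ratio of at most 20% allows at most ⌊0.20 × 6⌋ = 1 poor workers.
So at least 4 − 1 = 3 must be lifted.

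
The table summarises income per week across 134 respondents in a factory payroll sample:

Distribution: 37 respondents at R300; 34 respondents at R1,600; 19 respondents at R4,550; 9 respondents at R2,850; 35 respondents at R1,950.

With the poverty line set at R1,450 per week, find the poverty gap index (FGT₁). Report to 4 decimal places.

Poor units: 37×R300 (q = 37 of N = 134).
Gap ratios (z−y)/z: (1450−300)/1450 = 0.7931 (×37).
Sum of shortfalls = 29.344828; P₁ averages over all N: 29.344828 / 134 = 0.2190.

0.2190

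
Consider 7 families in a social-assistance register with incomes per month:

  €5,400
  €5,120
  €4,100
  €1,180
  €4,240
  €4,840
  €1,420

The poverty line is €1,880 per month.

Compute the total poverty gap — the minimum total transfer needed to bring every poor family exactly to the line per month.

€1,160

Poor units: €1,180, €1,420 (q = 2 of N = 7).
Individual gaps: 1880−1180 = 700; 1880−1420 = 460.
Aggregate gap = €1,160.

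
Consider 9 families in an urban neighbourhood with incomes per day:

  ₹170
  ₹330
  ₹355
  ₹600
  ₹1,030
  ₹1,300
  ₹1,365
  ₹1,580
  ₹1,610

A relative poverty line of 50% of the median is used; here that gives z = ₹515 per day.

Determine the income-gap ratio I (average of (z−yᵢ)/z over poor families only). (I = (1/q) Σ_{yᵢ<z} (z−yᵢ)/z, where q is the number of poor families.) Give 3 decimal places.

Incomes under z: ₹170, ₹330, ₹355 (q = 3 of N = 9).
Relative gaps: 0.6699, 0.3592, 0.3107; sum = 1.339806.
The income-gap ratio divides by q (the poor only): 1.339806 / 3 = 0.447.

0.447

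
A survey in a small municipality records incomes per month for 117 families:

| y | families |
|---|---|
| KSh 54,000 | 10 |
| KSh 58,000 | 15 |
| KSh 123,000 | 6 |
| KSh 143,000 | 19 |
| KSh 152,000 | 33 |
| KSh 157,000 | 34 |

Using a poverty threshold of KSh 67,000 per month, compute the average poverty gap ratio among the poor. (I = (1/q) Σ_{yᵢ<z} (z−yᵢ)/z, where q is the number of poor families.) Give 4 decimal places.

Incomes under z: 10×KSh 54,000, 15×KSh 58,000 (q = 25 of N = 117).
Relative gaps: 0.1940 (×10), 0.1343 (×15); sum = 3.955224.
The income-gap ratio divides by q (the poor only): 3.955224 / 25 = 0.1582.

0.1582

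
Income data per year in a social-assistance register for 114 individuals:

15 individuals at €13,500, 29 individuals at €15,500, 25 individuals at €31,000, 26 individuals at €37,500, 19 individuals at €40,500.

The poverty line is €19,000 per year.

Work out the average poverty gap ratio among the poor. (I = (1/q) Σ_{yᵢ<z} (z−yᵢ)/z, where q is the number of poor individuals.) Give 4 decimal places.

Below the line: 15×€13,500, 29×€15,500 (q = 44 of N = 114).
Shortfall ratios (z−y)/z: 0.2895 (×15), 0.1842 (×29); sum = 9.684211.
The income-gap ratio divides by q (the poor only): 9.684211 / 44 = 0.2201.

0.2201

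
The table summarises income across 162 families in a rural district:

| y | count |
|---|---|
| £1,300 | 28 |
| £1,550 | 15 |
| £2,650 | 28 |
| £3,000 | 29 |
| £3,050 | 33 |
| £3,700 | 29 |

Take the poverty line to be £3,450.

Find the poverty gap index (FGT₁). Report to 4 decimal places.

Incomes under z: 28×£1,300, 15×£1,550, 28×£2,650, 29×£3,000, 33×£3,050 (q = 133 of N = 162).
Normalized shortfalls: (3450−1300)/3450 = 0.6232 (×28); (3450−1550)/3450 = 0.5507 (×15); (3450−2650)/3450 = 0.2319 (×28); (3450−3000)/3450 = 0.1304 (×29); (3450−3050)/3450 = 0.1159 (×33).
Sum of shortfalls = 39.811594; P₁ averages over all N: 39.811594 / 162 = 0.2458.

0.2458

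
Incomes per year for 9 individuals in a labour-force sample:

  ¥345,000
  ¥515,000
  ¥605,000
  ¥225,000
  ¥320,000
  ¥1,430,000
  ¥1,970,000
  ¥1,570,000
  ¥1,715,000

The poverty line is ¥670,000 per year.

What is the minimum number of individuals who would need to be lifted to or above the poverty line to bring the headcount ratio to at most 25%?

5 of the 9 individuals are poor, so H = 5/9 = 0.556.
A headcount ratio of at most 25% allows at most ⌊0.25 × 9⌋ = 2 poor individuals.
So at least 5 − 2 = 3 must be lifted.

3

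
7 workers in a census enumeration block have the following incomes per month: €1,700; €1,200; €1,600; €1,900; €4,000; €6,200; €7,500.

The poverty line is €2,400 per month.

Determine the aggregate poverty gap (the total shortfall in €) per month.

Poor units: €1,200, €1,600, €1,700, €1,900 (q = 4 of N = 7).
Individual gaps: 2400−1200 = 1200; 2400−1600 = 800; 2400−1700 = 700; 2400−1900 = 500.
Aggregate gap = €3,200.

€3,200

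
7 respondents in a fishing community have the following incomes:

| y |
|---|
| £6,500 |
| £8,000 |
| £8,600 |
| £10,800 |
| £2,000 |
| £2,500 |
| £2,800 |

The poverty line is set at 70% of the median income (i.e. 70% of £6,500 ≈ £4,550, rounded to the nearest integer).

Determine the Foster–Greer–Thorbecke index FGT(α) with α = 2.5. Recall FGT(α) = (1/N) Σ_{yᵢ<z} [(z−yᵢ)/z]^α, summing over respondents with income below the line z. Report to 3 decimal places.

0.066

Below z: £2,000, £2,500, £2,800 (q = 3 of N = 7).
Shortfall ratios: (4550−2000)/4550 = 0.5604; (4550−2500)/4550 = 0.4505; (4550−2800)/4550 = 0.3846.
Raised to α = 2.5: 0.23514; 0.13626; 0.09174.
Sum = 0.463135; FGT(2.5) = 0.463135 / 7 = 0.066.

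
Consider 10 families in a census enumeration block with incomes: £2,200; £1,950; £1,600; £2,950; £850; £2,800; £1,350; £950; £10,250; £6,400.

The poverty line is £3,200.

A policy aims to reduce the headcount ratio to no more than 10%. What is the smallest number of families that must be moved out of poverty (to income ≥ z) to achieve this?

7

8 of the 10 families are poor, so H = 8/10 = 0.800.
A headcount ratio of at most 10% allows at most ⌊0.10 × 10⌋ = 1 poor families.
So at least 8 − 1 = 7 must be lifted.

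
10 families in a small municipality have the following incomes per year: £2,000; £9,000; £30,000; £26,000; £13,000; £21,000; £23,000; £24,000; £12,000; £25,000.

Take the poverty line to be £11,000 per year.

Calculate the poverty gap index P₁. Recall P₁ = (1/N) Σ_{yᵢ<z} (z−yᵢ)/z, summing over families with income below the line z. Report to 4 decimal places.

0.1000

Below z: £2,000, £9,000 (q = 2 of N = 10).
Gap ratios (z−y)/z: (11000−2000)/11000 = 0.8182; (11000−9000)/11000 = 0.1818.
Σ = 1.000000. Dividing by the full population N = 10 gives P₁ = 0.1000.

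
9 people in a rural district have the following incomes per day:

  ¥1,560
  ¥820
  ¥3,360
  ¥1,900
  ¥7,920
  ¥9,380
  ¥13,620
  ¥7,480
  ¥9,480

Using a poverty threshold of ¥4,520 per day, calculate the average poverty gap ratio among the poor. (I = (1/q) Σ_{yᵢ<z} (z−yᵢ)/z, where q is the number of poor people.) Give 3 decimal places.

0.577

Poor units: ¥820, ¥1,560, ¥1,900, ¥3,360 (q = 4 of N = 9).
Relative gaps: 0.8186, 0.6549, 0.5796, 0.2566; sum = 2.309735.
I averages over the q = 4 poor units only: 2.309735 / 4 = 0.577.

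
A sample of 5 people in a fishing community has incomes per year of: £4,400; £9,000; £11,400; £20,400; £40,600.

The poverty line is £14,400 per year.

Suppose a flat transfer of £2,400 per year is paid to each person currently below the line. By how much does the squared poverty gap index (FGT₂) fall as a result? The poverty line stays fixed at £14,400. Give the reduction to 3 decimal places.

Before: below the line — £4,400, £9,000, £11,400; squared poverty gap index (FGT₂) = 0.13326.
After the £2,400 transfer: below the line — £6,800, £11,400, £13,800; squared poverty gap index (FGT₂) = 0.06474.
Reduction = 0.13326 − 0.06474 = 0.069.

0.069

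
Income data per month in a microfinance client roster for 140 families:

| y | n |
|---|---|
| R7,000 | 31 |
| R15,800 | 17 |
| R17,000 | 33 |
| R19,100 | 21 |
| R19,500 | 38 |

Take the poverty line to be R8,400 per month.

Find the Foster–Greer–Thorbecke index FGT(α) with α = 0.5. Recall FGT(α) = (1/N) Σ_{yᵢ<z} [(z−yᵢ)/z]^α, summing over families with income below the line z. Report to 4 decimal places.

Incomes under z: 31×R7,000 (q = 31 of N = 140).
Relative gaps: (8400−7000)/8400 = 0.1667 (×31).
Raised to α = 0.5: 0.40825 (×31).
Sum = 12.655697; FGT(0.5) = 12.655697 / 140 = 0.0904.

0.0904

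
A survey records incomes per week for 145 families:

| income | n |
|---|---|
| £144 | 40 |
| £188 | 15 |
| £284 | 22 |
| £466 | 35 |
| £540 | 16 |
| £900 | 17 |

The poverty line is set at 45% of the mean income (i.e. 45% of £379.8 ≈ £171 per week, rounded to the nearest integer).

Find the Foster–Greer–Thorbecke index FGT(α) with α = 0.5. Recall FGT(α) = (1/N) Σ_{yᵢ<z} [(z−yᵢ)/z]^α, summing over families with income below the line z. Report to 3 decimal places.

0.110

Below the line: 40×£144 (q = 40 of N = 145).
Shortfall ratios: (171−144)/171 = 0.1579 (×40).
Raised to α = 0.5: 0.39736 (×40).
Sum = 15.894388; FGT(0.5) = 15.894388 / 145 = 0.110.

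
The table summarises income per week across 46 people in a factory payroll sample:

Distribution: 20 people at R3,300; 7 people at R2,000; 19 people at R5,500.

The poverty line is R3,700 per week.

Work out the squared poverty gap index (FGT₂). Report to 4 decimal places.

0.0372

Incomes under z: 7×R2,000, 20×R3,300 (q = 27 of N = 46).
Normalized shortfalls: (3700−2000)/3700 = 0.4595 (×7); (3700−3300)/3700 = 0.1081 (×20).
Squared: 0.2111 (×7); 0.0117 (×20).
Sum = 1.711468; P₂ = 1.711468 / 46 = 0.0372.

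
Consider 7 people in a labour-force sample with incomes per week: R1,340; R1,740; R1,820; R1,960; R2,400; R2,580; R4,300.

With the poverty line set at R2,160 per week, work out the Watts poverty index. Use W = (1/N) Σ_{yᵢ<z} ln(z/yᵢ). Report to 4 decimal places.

Poor units: R1,340, R1,740, R1,820, R1,960 (q = 4 of N = 7).
Log gaps: ln(2160/1340) = 0.4774; ln(2160/1740) = 0.2162; ln(2160/1820) = 0.1713; ln(2160/1960) = 0.0972.
W = 0.962097 / 7 = 0.1374.

0.1374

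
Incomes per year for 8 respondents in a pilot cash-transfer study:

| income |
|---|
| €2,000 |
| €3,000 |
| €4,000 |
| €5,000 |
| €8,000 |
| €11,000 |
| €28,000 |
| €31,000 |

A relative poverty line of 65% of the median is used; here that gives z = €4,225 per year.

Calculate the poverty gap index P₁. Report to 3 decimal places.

Below z: €2,000, €3,000, €4,000 (q = 3 of N = 8).
Gap ratios (z−y)/z: (4225−2000)/4225 = 0.5266; (4225−3000)/4225 = 0.2899; (4225−4000)/4225 = 0.0533.
Σ = 0.869822. Dividing by the full population N = 8 gives P₁ = 0.109.

0.109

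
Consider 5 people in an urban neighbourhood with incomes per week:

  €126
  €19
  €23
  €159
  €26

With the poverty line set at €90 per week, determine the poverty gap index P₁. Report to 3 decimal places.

Poor units: €19, €23, €26 (q = 3 of N = 5).
Shortfall ratios: (90−19)/90 = 0.7889; (90−23)/90 = 0.7444; (90−26)/90 = 0.7111.
Sum of shortfalls = 2.244444; P₁ averages over all N: 2.244444 / 5 = 0.449.

0.449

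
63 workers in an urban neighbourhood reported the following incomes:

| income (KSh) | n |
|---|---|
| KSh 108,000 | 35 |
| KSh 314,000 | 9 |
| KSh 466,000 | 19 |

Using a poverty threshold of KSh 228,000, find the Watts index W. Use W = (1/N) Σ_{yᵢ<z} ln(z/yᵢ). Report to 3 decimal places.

0.415

Poor units: 35×KSh 108,000 (q = 35 of N = 63).
ln(z/y) terms: ln(228000/108000) = 0.7472 (×35).
W = 26.152504 / 63 = 0.415.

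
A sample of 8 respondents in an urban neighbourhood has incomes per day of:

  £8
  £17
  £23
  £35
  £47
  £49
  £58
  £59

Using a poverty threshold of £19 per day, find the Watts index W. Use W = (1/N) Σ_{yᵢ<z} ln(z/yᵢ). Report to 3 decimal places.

Incomes under z: £8, £17 (q = 2 of N = 8).
Log gaps: ln(19/8) = 0.8650; ln(19/17) = 0.1112.
W = 0.976223 / 8 = 0.122.

0.122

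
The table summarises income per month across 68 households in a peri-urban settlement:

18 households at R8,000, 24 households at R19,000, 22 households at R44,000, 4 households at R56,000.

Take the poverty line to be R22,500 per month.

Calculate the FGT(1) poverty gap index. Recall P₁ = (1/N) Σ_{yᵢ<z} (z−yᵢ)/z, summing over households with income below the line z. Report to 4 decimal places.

Below z: 18×R8,000, 24×R19,000 (q = 42 of N = 68).
Relative gaps: (22500−8000)/22500 = 0.6444 (×18); (22500−19000)/22500 = 0.1556 (×24).
Σ = 15.333333. Dividing by the full population N = 68 gives P₁ = 0.2255.

0.2255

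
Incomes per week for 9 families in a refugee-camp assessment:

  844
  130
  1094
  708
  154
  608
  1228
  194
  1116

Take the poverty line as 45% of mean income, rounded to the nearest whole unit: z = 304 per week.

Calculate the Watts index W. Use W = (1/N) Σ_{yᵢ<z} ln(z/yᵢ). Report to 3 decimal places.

Poor units: 130, 154, 194 (q = 3 of N = 9).
Log shortfalls: ln(304/130) = 0.8495; ln(304/154) = 0.6801; ln(304/194) = 0.4492.
W = 1.978738 / 9 = 0.220.

0.220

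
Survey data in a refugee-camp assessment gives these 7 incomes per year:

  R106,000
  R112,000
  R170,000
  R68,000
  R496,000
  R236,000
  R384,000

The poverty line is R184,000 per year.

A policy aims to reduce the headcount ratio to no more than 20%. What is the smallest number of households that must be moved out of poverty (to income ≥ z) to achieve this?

3

Currently q = 4 of N = 7 are below the line (H = 0.571).
A headcount ratio of at most 20% allows at most ⌊0.20 × 7⌋ = 1 poor households.
So at least 4 − 1 = 3 must be lifted.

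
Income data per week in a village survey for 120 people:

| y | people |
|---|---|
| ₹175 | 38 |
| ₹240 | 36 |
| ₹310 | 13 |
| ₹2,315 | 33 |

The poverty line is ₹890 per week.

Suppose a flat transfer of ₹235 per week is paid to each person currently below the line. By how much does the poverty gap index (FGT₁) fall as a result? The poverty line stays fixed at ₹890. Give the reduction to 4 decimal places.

0.1914

Before: below the line — 38×₹175, 36×₹240, 13×₹310; poverty gap index (FGT₁) = 0.544101.
After the ₹235 transfer: below the line — 38×₹410, 36×₹475, 13×₹545; poverty gap index (FGT₁) = 0.352669.
Reduction = 0.544101 − 0.352669 = 0.1914.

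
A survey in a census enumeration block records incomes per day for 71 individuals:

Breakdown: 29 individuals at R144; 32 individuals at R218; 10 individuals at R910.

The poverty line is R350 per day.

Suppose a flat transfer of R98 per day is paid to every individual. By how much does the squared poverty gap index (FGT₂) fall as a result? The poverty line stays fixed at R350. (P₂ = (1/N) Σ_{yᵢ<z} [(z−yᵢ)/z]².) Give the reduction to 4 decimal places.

Before: below the line — 29×R144, 32×R218; squared poverty gap index (FGT₂) = 0.205601.
After the R98 transfer: below the line — 29×R242, 32×R316; squared poverty gap index (FGT₂) = 0.043144.
Reduction = 0.205601 − 0.043144 = 0.1625.

0.1625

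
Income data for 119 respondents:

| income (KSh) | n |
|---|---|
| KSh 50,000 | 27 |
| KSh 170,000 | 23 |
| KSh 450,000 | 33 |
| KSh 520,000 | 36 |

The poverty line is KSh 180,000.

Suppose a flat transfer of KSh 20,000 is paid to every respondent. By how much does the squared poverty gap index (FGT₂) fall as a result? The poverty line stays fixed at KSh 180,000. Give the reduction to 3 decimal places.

0.034

Before: below the line — 27×KSh 50,000, 23×KSh 170,000; squared poverty gap index (FGT₂) = 0.11894.
After the KSh 20,000 transfer: below the line — 27×KSh 70,000; squared poverty gap index (FGT₂) = 0.08473.
Reduction = 0.11894 − 0.08473 = 0.034.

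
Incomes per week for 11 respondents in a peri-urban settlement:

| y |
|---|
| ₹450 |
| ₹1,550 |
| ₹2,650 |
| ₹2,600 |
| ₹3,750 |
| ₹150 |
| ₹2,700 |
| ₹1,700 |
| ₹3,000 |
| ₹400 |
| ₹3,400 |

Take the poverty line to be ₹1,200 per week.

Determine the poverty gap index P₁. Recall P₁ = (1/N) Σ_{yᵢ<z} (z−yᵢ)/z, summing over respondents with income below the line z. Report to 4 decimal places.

0.1970

Below z: ₹150, ₹400, ₹450 (q = 3 of N = 11).
Gap ratios (z−y)/z: (1200−150)/1200 = 0.8750; (1200−400)/1200 = 0.6667; (1200−450)/1200 = 0.6250.
Sum of shortfalls = 2.166667; P₁ averages over all N: 2.166667 / 11 = 0.1970.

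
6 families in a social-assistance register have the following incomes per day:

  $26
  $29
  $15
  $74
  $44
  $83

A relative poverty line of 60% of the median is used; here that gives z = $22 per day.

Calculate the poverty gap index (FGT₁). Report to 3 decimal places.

0.053

Below z: $15 (q = 1 of N = 6).
Gap ratios (z−y)/z: (22−15)/22 = 0.3182.
Σ = 0.318182. Dividing by the full population N = 6 gives P₁ = 0.053.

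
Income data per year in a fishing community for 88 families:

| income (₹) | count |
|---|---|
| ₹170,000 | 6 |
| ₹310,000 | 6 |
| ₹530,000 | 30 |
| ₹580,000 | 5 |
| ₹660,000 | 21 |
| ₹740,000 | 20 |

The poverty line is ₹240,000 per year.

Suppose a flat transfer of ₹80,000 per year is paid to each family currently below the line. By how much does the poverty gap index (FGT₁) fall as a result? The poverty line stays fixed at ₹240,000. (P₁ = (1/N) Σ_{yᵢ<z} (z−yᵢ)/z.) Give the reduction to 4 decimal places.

0.0199

Before: below the line — 6×₹170,000; poverty gap index (FGT₁) = 0.019886.
After the ₹80,000 transfer: below the line — none; poverty gap index (FGT₁) = 0.000000.
Reduction = 0.019886 − 0.000000 = 0.0199.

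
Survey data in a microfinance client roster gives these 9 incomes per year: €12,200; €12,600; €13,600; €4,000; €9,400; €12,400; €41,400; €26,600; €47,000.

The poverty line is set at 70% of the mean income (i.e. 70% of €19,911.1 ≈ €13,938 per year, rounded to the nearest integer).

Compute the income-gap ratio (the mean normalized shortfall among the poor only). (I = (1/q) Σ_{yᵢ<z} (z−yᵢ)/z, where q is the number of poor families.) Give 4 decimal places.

0.2323

Below the line: €4,000, €9,400, €12,200, €12,400, €12,600, €13,600 (q = 6 of N = 9).
Relative gaps: 0.7130, 0.3256, 0.1247, 0.1103, 0.0960, 0.0243; sum = 1.393887.
The income-gap ratio divides by q (the poor only): 1.393887 / 6 = 0.2323.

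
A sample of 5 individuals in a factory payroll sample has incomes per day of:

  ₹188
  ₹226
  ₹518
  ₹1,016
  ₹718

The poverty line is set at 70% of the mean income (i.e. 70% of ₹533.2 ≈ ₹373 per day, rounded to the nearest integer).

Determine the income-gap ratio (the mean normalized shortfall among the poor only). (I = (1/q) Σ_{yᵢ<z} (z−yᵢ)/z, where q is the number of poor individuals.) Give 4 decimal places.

Below the line: ₹188, ₹226 (q = 2 of N = 5).
Shortfall ratios (z−y)/z: 0.4960, 0.3941; sum = 0.890080.
The income-gap ratio divides by q (the poor only): 0.890080 / 2 = 0.4450.

0.4450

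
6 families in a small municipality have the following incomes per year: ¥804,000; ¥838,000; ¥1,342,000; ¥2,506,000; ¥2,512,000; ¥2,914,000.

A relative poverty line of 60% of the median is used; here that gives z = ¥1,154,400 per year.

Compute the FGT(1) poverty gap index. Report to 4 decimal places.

0.0963

Poor units: ¥804,000, ¥838,000 (q = 2 of N = 6).
Shortfall ratios: (1154400−804000)/1154400 = 0.3035; (1154400−838000)/1154400 = 0.2741.
Σ = 0.577616. Dividing by the full population N = 6 gives P₁ = 0.0963.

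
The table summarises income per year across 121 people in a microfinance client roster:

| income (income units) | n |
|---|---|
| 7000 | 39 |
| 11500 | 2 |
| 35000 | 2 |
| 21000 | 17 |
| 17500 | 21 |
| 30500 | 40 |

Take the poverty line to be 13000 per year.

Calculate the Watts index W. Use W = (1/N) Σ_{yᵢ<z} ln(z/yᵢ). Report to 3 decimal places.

0.202

Below the line: 39×7000, 2×11500 (q = 41 of N = 121).
Log shortfalls: ln(13000/7000) = 0.6190 (×39); ln(13000/11500) = 0.1226 (×2).
W = 24.387734 / 121 = 0.202.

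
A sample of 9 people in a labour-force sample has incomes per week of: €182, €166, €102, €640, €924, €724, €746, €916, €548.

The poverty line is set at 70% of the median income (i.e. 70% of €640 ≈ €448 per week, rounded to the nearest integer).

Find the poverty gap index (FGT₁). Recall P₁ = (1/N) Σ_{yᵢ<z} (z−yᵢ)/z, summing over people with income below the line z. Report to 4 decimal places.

Below z: €102, €166, €182 (q = 3 of N = 9).
Gap ratios (z−y)/z: (448−102)/448 = 0.7723; (448−166)/448 = 0.6295; (448−182)/448 = 0.5938.
Σ = 1.995536. Dividing by the full population N = 9 gives P₁ = 0.2217.

0.2217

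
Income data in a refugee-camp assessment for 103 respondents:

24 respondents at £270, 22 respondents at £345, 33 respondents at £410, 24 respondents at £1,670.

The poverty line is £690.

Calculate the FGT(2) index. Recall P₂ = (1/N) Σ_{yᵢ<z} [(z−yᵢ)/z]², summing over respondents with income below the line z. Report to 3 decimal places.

Incomes under z: 24×£270, 22×£345, 33×£410 (q = 79 of N = 103).
Normalized shortfalls: (690−270)/690 = 0.6087 (×24); (690−345)/690 = 0.5000 (×22); (690−410)/690 = 0.4058 (×33).
Squared: 0.3705 (×24); 0.2500 (×22); 0.1647 (×33).
Sum = 19.826402; P₂ = 19.826402 / 103 = 0.192.

0.192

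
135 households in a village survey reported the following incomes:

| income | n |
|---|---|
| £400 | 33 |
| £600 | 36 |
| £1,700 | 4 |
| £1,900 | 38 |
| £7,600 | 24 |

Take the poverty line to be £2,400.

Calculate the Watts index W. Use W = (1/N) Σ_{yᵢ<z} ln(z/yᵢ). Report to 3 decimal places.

Below z: 33×£400, 36×£600, 4×£1,700, 38×£1,900 (q = 111 of N = 135).
ln(z/y) terms: ln(2400/400) = 1.7918 (×33); ln(2400/600) = 1.3863 (×36); ln(2400/1700) = 0.3448 (×4); ln(2400/1900) = 0.2336 (×38).
W = 119.291386 / 135 = 0.884.

0.884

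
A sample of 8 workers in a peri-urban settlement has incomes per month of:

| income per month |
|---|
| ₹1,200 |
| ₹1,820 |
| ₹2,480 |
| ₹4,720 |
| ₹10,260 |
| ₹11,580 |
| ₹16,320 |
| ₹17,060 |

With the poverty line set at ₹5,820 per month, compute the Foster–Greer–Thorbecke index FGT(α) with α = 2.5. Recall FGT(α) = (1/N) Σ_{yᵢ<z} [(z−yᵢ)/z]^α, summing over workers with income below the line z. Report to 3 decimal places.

0.152

Incomes under z: ₹1,200, ₹1,820, ₹2,480, ₹4,720 (q = 4 of N = 8).
Gap ratios (z−y)/z: (5820−1200)/5820 = 0.7938; (5820−1820)/5820 = 0.6873; (5820−2480)/5820 = 0.5739; (5820−4720)/5820 = 0.1890.
Raised to α = 2.5: 0.56143; 0.39160; 0.24949; 0.01553.
Sum = 1.218056; FGT(2.5) = 1.218056 / 8 = 0.152.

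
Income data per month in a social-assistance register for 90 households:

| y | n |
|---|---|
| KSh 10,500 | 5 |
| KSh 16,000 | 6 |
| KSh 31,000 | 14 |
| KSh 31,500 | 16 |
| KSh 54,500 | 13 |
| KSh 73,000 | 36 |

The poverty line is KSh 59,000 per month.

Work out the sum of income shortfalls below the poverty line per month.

Below the line: 5×KSh 10,500, 6×KSh 16,000, 14×KSh 31,000, 16×KSh 31,500, 13×KSh 54,500 (q = 54 of N = 90).
Individual gaps: 5×(59000−10500) = 242500; 6×(59000−16000) = 258000; 14×(59000−31000) = 392000; 16×(59000−31500) = 440000; 13×(59000−54500) = 58500.
Aggregate gap = KSh 1,391,000.

KSh 1,391,000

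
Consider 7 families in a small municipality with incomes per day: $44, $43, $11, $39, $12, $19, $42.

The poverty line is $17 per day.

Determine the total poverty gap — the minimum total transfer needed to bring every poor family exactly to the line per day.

$11

Below z: $11, $12 (q = 2 of N = 7).
Individual gaps: 17−11 = 6; 17−12 = 5.
Aggregate gap = $11.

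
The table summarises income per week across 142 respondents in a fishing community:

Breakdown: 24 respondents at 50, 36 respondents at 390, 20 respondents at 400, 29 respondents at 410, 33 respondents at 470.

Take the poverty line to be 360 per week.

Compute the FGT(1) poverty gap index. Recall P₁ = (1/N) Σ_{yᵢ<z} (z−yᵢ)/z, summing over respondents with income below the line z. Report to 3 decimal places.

Poor units: 24×50 (q = 24 of N = 142).
Gap ratios (z−y)/z: (360−50)/360 = 0.8611 (×24).
Sum of shortfalls = 20.666667; P₁ averages over all N: 20.666667 / 142 = 0.146.

0.146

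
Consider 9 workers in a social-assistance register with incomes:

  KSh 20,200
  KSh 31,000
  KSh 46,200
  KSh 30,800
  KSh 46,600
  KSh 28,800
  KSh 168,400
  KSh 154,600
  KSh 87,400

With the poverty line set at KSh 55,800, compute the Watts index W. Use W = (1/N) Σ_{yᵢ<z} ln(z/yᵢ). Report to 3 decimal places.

Poor units: KSh 20,200, KSh 28,800, KSh 30,800, KSh 31,000, KSh 46,200, KSh 46,600 (q = 6 of N = 9).
ln(z/y) terms: ln(55800/20200) = 1.0161; ln(55800/28800) = 0.6614; ln(55800/30800) = 0.5943; ln(55800/31000) = 0.5878; ln(55800/46200) = 0.1888; ln(55800/46600) = 0.1802.
W = 3.228503 / 9 = 0.359.

0.359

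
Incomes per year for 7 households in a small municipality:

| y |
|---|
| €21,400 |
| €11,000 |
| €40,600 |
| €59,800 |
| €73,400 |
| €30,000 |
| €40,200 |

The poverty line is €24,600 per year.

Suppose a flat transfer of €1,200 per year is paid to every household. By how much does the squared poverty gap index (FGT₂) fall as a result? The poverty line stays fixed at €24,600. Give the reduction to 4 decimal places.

0.0088

Before: below the line — €11,000, €21,400; squared poverty gap index (FGT₂) = 0.046080.
After the €1,200 transfer: below the line — €12,200, €22,600; squared poverty gap index (FGT₂) = 0.037242.
Reduction = 0.046080 − 0.037242 = 0.0088.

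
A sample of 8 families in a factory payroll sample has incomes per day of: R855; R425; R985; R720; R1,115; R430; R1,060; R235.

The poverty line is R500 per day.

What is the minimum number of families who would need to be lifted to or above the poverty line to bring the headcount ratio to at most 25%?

3 of the 8 families are poor, so H = 3/8 = 0.375.
A headcount ratio of at most 25% allows at most ⌊0.25 × 8⌋ = 2 poor families.
So at least 3 − 2 = 1 must be lifted.

1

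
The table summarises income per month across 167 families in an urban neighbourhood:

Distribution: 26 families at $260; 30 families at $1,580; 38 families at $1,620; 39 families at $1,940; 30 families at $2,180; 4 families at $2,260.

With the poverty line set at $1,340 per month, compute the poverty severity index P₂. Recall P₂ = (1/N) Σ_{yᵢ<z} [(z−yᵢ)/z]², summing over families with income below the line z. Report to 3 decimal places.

Poor units: 26×$260 (q = 26 of N = 167).
Shortfall ratios: (1340−260)/1340 = 0.8060 (×26).
Squared: 0.6496 (×26).
Sum = 16.889285; P₂ = 16.889285 / 167 = 0.101.

0.101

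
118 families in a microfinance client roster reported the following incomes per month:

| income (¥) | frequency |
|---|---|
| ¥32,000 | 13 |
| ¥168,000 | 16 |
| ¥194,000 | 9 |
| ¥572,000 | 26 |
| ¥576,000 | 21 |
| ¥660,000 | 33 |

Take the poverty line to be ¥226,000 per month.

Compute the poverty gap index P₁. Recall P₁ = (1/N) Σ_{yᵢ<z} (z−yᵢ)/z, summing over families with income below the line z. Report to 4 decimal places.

0.1402

Below z: 13×¥32,000, 16×¥168,000, 9×¥194,000 (q = 38 of N = 118).
Gap ratios (z−y)/z: (226000−32000)/226000 = 0.8584 (×13); (226000−168000)/226000 = 0.2566 (×16); (226000−194000)/226000 = 0.1416 (×9).
Sum of shortfalls = 16.539823; P₁ averages over all N: 16.539823 / 118 = 0.1402.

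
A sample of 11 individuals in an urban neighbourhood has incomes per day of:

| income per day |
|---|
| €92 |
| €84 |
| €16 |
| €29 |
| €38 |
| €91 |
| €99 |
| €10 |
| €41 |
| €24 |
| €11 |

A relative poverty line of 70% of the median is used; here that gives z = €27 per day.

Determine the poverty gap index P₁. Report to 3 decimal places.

Poor units: €10, €11, €16, €24 (q = 4 of N = 11).
Shortfall ratios: (27−10)/27 = 0.6296; (27−11)/27 = 0.5926; (27−16)/27 = 0.4074; (27−24)/27 = 0.1111.
Sum of shortfalls = 1.740741; P₁ averages over all N: 1.740741 / 11 = 0.158.

0.158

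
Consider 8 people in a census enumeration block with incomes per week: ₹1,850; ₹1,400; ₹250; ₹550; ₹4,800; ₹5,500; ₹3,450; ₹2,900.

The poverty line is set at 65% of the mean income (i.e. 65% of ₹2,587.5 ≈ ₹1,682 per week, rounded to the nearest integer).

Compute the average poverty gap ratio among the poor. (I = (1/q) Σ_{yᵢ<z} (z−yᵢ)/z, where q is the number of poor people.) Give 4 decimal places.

Incomes under z: ₹250, ₹550, ₹1,400 (q = 3 of N = 8).
Relative gaps: 0.8514, 0.6730, 0.1677; sum = 1.692033.
The income-gap ratio divides by q (the poor only): 1.692033 / 3 = 0.5640.

0.5640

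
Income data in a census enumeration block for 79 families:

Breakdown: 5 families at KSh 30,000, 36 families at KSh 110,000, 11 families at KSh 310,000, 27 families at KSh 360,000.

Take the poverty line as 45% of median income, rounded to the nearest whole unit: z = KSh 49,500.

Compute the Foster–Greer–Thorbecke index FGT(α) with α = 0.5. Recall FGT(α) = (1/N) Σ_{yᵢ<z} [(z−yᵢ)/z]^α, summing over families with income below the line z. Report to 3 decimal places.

Below z: 5×KSh 30,000 (q = 5 of N = 79).
Gap ratios (z−y)/z: (49500−30000)/49500 = 0.3939 (×5).
Raised to α = 0.5: 0.62765 (×5).
Sum = 3.138230; FGT(0.5) = 3.138230 / 79 = 0.040.

0.040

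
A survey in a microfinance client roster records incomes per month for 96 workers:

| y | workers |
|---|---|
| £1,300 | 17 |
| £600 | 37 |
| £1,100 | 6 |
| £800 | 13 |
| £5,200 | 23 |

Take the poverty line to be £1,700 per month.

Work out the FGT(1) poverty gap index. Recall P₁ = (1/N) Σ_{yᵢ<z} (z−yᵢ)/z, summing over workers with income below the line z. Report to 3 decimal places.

Below z: 37×£600, 13×£800, 6×£1,100, 17×£1,300 (q = 73 of N = 96).
Gap ratios (z−y)/z: (1700−600)/1700 = 0.6471 (×37); (1700−800)/1700 = 0.5294 (×13); (1700−1100)/1700 = 0.3529 (×6); (1700−1300)/1700 = 0.2353 (×17).
Sum of shortfalls = 36.941176; P₁ averages over all N: 36.941176 / 96 = 0.385.

0.385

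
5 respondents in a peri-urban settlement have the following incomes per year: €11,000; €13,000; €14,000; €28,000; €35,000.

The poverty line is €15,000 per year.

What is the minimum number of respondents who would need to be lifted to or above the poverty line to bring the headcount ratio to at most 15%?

3

Currently q = 3 of N = 5 are below the line (H = 0.600).
A headcount ratio of at most 15% allows at most ⌊0.15 × 5⌋ = 0 poor respondents.
So at least 3 − 0 = 3 must be lifted.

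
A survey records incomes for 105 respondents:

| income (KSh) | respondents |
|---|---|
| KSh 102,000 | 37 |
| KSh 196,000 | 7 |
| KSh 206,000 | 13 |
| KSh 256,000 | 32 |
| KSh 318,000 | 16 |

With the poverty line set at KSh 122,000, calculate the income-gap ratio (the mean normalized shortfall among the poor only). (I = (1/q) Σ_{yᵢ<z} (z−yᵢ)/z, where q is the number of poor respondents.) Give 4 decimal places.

0.1639

Below z: 37×KSh 102,000 (q = 37 of N = 105).
Shortfall ratios (z−y)/z: 0.1639 (×37); sum = 6.065574.
I averages over the q = 37 poor units only: 6.065574 / 37 = 0.1639.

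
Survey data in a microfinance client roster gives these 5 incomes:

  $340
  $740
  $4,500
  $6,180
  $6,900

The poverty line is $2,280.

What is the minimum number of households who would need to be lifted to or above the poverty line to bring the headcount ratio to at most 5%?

Currently q = 2 of N = 5 are below the line (H = 0.400).
A headcount ratio of at most 5% allows at most ⌊0.05 × 5⌋ = 0 poor households.
So at least 2 − 0 = 2 must be lifted.

2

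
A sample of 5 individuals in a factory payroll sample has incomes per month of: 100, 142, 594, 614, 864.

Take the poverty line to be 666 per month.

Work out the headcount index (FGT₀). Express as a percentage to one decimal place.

80.0%

4 of the 5 individuals have income below 666.
H = 4/5 = 80.0%.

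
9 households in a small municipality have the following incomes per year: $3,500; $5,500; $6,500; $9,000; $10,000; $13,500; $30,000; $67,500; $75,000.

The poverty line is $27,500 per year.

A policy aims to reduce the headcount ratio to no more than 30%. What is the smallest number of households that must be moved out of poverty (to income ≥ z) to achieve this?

Currently q = 6 of N = 9 are below the line (H = 0.667).
A headcount ratio of at most 30% allows at most ⌊0.30 × 9⌋ = 2 poor households.
So at least 6 − 2 = 4 must be lifted.

4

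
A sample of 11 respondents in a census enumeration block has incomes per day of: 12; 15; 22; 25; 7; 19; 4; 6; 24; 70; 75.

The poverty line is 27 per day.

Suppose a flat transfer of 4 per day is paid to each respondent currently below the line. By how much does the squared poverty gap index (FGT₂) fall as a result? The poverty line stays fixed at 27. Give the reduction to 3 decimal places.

Before: below the line — 4, 6, 7, 12, 15, 19, 22, 24, 25; squared poverty gap index (FGT₂) = 0.22958.
After the 4 transfer: below the line — 8, 10, 11, 16, 19, 23, 26; squared poverty gap index (FGT₂) = 0.13817.
Reduction = 0.22958 − 0.13817 = 0.091.

0.091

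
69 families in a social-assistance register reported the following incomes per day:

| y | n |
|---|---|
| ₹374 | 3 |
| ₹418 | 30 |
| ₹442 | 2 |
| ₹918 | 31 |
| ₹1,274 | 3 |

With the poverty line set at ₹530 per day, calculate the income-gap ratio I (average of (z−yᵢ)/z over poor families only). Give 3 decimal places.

Poor units: 3×₹374, 30×₹418, 2×₹442 (q = 35 of N = 69).
Shortfall ratios (z−y)/z: 0.2943 (×3), 0.2113 (×30), 0.1660 (×2); sum = 7.554717.
I averages over the q = 35 poor units only: 7.554717 / 35 = 0.216.

0.216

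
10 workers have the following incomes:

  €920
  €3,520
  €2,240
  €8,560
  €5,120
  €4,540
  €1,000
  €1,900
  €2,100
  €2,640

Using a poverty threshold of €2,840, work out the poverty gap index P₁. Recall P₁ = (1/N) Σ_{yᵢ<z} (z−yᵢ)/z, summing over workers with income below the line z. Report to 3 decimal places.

0.220

Poor units: €920, €1,000, €1,900, €2,100, €2,240, €2,640 (q = 6 of N = 10).
Relative gaps: (2840−920)/2840 = 0.6761; (2840−1000)/2840 = 0.6479; (2840−1900)/2840 = 0.3310; (2840−2100)/2840 = 0.2606; (2840−2240)/2840 = 0.2113; (2840−2640)/2840 = 0.0704.
Σ = 2.197183. Dividing by the full population N = 10 gives P₁ = 0.220.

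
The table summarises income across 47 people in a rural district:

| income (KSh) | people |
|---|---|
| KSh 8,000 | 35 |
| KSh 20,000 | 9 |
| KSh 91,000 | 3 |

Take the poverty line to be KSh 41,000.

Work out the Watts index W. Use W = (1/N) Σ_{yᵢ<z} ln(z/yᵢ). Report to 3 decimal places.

1.354

Poor units: 35×KSh 8,000, 9×KSh 20,000 (q = 44 of N = 47).
Log gaps: ln(41000/8000) = 1.6341 (×35); ln(41000/20000) = 0.7178 (×9).
W = 63.655127 / 47 = 1.354.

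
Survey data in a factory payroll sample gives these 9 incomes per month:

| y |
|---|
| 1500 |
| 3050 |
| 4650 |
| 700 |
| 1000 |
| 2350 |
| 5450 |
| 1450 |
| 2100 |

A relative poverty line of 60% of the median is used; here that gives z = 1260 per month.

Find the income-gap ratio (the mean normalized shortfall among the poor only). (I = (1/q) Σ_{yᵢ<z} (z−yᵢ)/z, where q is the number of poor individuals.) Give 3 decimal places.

Incomes under z: 700, 1000 (q = 2 of N = 9).
Shortfall ratios (z−y)/z: 0.4444, 0.2063; sum = 0.650794.
I averages over the q = 2 poor units only: 0.650794 / 2 = 0.325.

0.325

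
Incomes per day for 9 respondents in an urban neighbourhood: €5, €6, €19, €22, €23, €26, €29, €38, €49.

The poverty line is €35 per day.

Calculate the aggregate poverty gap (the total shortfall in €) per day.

Below the line: €5, €6, €19, €22, €23, €26, €29 (q = 7 of N = 9).
Individual gaps: 35−5 = 30; 35−6 = 29; 35−19 = 16; 35−22 = 13; 35−23 = 12; 35−26 = 9; 35−29 = 6.
Aggregate gap = €115.

€115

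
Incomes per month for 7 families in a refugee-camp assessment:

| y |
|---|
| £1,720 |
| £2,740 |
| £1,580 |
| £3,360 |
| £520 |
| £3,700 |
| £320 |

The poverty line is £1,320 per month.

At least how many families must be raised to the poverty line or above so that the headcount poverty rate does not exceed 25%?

Currently q = 2 of N = 7 are below the line (H = 0.286).
A headcount ratio of at most 25% allows at most ⌊0.25 × 7⌋ = 1 poor families.
So at least 2 − 1 = 1 must be lifted.

1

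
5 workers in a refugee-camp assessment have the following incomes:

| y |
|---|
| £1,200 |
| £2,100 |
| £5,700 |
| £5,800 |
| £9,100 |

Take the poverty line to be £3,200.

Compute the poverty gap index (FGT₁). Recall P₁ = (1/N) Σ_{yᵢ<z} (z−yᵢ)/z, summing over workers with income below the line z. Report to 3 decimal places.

Poor units: £1,200, £2,100 (q = 2 of N = 5).
Normalized shortfalls: (3200−1200)/3200 = 0.6250; (3200−2100)/3200 = 0.3438.
Σ = 0.968750. Dividing by the full population N = 5 gives P₁ = 0.194.

0.194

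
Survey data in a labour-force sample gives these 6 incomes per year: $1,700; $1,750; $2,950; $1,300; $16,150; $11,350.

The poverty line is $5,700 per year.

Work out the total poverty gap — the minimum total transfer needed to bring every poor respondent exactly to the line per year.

$15,100

Poor units: $1,300, $1,700, $1,750, $2,950 (q = 4 of N = 6).
Individual gaps: 5700−1300 = 4400; 5700−1700 = 4000; 5700−1750 = 3950; 5700−2950 = 2750.
Aggregate gap = $15,100.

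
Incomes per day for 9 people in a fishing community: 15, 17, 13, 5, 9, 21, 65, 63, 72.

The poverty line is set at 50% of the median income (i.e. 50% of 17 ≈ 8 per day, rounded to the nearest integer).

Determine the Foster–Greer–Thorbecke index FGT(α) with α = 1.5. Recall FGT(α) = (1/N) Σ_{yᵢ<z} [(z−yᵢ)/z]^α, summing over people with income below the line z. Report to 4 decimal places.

0.0255

Incomes under z: 5 (q = 1 of N = 9).
Relative gaps: (8−5)/8 = 0.3750.
Raised to α = 1.5: 0.22964.
Sum = 0.229640; FGT(1.5) = 0.229640 / 9 = 0.0255.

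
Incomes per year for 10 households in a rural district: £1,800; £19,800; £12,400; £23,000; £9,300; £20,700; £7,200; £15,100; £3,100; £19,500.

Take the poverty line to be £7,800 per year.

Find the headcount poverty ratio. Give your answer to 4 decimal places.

3 of the 10 households have income below £7,800.
H = 3/10 = 0.3000.

0.3000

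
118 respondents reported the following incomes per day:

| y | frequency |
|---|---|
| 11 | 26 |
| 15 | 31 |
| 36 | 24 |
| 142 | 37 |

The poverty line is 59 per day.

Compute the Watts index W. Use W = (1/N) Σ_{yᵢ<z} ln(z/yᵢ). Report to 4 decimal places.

Poor units: 26×11, 31×15, 24×36 (q = 81 of N = 118).
Log shortfalls: ln(59/11) = 1.6796 (×26); ln(59/15) = 1.3695 (×31); ln(59/36) = 0.4940 (×24).
W = 97.981245 / 118 = 0.8303.

0.8303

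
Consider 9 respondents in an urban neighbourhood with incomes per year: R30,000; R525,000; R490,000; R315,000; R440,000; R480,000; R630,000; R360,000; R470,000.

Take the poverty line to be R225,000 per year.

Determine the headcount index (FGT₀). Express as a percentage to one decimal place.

1 of the 9 respondents have income below R225,000.
H = 1/9 = 11.1%.

11.1%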